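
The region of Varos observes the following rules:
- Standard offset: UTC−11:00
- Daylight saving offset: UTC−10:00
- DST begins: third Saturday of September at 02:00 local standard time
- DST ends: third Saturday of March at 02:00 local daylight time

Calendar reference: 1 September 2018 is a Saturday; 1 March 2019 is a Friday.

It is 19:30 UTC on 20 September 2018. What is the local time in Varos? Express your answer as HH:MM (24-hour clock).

09:30

1 September 2018 is a Saturday, so the first Saturday is September 1 and the third is September 15.
1 March 2019 is a Friday, so the first Saturday is March 2 and the third is March 16.
At the standard offset (UTC−11:00), 19:30 UTC − 11h = 08:30 Varos standard time.
The standard-time date in Varos, 20 September 2018, falls between 15 September 2018 and 16 March 2019, so daylight saving is in effect and Varos is at UTC−10:00.
19:30 UTC − 10h = 09:30 local.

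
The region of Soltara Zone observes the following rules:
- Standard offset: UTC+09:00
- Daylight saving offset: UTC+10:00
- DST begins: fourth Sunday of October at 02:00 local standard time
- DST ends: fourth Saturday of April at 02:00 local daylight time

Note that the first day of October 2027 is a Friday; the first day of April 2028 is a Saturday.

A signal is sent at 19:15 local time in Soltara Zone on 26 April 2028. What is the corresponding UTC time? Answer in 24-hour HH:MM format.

1 October 2027 is a Friday, so the first Sunday is October 3 and the fourth is October 24.
1 April 2028 is a Saturday, so the first Saturday is April 1 and the fourth is April 22.
Daylight saving runs 24 October 2027 – 22 April 2028; 26 April 2028 is outside that window, so Soltara Zone is on standard time at UTC+09:00.
19:15 local − 9h = 10:15 UTC.

10:15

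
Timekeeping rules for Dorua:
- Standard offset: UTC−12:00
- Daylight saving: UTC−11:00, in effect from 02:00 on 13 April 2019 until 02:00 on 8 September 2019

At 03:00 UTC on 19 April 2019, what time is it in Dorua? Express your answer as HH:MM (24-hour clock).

16:00

At the standard offset (UTC−12:00), 03:00 UTC − 12h = 15:00 Dorua standard time (rolling into the previous day, 18 April 2019).
Daylight saving runs 13 April – 8 September; the standard-time date in Dorua, 18 April 2019, is inside that window, so Dorua is at UTC−11:00.
03:00 UTC − 11h = 16:00 local (rolling into the previous day, 18 April 2019).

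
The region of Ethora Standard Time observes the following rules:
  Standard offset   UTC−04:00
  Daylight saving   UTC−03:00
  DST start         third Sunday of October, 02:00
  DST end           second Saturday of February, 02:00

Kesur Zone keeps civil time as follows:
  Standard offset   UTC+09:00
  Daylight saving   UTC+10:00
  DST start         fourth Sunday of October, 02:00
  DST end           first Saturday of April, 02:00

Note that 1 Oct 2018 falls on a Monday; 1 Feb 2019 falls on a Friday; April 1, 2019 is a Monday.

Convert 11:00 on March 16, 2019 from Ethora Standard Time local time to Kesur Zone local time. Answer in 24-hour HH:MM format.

01:00

1 October 2018 is a Monday, so the first Sunday is October 7 and the third is October 21.
1 February 2019 is a Friday, so the first Saturday is February 2 and the second is February 9.
March 16, 2019 does not fall between 21 October 2018 and 9 February 2019, so daylight saving is not in effect and Ethora Standard Time is at UTC−04:00.
11:00 Ethora Standard Time + 4h = 15:00 UTC.
1 October 2018 is a Monday, so the first Sunday is October 7 and the fourth is October 28.
1 April 2019 is a Monday, so the first Saturday is April 6.
At the standard offset (UTC+09:00), 15:00 UTC + 9h = 00:00 Kesur Zone standard time (rolling into the next day, 17 March 2019).
The standard-time date in Kesur Zone, March 17, 2019, lies within the daylight-saving period (28 October 2018 – 6 April 2019), so Kesur Zone is on daylight time, UTC+10:00.
15:00 UTC + 10h = 01:00 Kesur Zone (rolling into the next day, 17 March 2019).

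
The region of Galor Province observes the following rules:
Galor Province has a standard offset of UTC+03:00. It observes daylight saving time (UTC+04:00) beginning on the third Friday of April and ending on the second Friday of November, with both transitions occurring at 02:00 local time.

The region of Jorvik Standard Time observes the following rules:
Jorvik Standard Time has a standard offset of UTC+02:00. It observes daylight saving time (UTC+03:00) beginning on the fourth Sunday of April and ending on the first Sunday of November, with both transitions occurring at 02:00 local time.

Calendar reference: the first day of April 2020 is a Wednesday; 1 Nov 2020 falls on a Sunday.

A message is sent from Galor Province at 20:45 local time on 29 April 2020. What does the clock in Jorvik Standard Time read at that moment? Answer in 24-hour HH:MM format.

19:45

1 April 2020 is a Wednesday, so the first Friday is April 3 and the third is April 17.
1 November 2020 is a Sunday, so the first Friday is November 6 and the second is November 13.
29 April 2020 falls between 17 April and 13 November, so daylight saving is in effect and Galor Province is at UTC+04:00.
20:45 Galor Province − 4h = 16:45 UTC.
1 April 2020 is a Wednesday, so the first Sunday is April 5 and the fourth is April 26.
1 November 2020 is a Sunday, so the first Sunday is November 1.
At the standard offset (UTC+02:00), 16:45 UTC + 2h = 18:45 Jorvik Standard Time standard time.
The standard-time date in Jorvik Standard Time, 29 April 2020, falls between 26 April and 1 November, so daylight saving is in effect and Jorvik Standard Time is at UTC+03:00.
16:45 UTC + 3h = 19:45 Jorvik Standard Time.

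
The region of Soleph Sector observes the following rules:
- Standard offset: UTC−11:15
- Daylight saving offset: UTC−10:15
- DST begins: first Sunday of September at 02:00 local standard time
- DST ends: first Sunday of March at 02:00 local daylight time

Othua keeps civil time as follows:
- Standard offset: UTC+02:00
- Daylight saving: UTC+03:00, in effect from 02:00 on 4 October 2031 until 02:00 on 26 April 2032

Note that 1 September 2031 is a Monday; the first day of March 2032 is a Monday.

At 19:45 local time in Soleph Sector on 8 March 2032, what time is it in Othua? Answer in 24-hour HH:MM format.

1 September 2031 is a Monday, so the first Sunday is September 7.
1 March 2032 is a Monday, so the first Sunday is March 7.
8 March 2032 does not fall between 7 September 2031 and 7 March 2032, so daylight saving is not in effect and Soleph Sector is at UTC−11:15.
19:45 Soleph Sector + 11h15m = 07:00 UTC (rolling into the next day, 9 March 2032).
At the standard offset (UTC+02:00), 07:00 UTC + 2h = 09:00 Othua standard time.
Daylight saving runs 4 October 2031 – 26 April 2032; the standard-time date in Othua, 9 March 2032, is inside that window, so Othua is at UTC+03:00.
07:00 UTC + 3h = 10:00 Othua.

10:00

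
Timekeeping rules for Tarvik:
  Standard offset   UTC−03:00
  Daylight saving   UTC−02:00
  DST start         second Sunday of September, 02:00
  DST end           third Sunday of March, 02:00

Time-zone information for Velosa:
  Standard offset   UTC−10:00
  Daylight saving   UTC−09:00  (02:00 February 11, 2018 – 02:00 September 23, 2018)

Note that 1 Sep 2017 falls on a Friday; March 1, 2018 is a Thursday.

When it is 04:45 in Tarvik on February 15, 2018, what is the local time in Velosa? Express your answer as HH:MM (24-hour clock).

21:45

1 September 2017 is a Friday, so the first Sunday is September 3 and the second is September 10.
1 March 2018 is a Thursday, so the first Sunday is March 4 and the third is March 18.
February 15, 2018 falls between 10 September 2017 and 18 March 2018, so daylight saving is in effect and Tarvik is at UTC−02:00.
04:45 Tarvik + 2h = 06:45 UTC.
At the standard offset (UTC−10:00), 06:45 UTC − 10h = 20:45 Velosa standard time (rolling into the previous day, 14 February 2018).
The standard-time date in Velosa, February 14, 2018, lies within the daylight-saving period (11 February – 23 September), so Velosa is on daylight time, UTC−09:00.
06:45 UTC − 9h = 21:45 Velosa (rolling into the previous day, 14 February 2018).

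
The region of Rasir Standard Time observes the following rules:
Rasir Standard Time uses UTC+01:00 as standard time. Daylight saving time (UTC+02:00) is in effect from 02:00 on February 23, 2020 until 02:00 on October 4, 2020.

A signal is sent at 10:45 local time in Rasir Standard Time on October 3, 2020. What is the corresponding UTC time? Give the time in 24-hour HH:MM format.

08:45

October 3, 2020 lies within the daylight-saving period (23 February – 4 October), so Rasir Standard Time is on daylight time, UTC+02:00.
10:45 local − 2h = 08:45 UTC.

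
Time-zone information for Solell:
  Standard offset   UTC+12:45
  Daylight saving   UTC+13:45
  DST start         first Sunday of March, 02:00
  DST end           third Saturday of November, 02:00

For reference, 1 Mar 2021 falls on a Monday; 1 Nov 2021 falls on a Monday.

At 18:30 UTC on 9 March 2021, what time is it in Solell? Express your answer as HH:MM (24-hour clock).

08:15

1 March 2021 is a Monday, so the first Sunday is March 7.
1 November 2021 is a Monday, so the first Saturday is November 6 and the third is November 20.
At the standard offset (UTC+12:45), 18:30 UTC + 12h45m = 07:15 Solell standard time (rolling into the next day, 10 March 2021).
The standard-time date in Solell, 10 March 2021, lies within the daylight-saving period (7 March – 20 November), so Solell is on daylight time, UTC+13:45.
18:30 UTC + 13h45m = 08:15 local (rolling into the next day, 10 March 2021).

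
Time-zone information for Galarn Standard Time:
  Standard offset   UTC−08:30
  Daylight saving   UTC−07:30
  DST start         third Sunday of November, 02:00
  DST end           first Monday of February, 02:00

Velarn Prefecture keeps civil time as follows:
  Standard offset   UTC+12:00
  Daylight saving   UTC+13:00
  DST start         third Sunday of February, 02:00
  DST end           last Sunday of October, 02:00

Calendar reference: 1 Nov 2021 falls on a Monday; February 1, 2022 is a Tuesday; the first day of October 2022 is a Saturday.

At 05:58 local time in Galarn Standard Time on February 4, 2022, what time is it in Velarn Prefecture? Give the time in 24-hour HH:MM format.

01:28

1 November 2021 is a Monday, so the first Sunday is November 7 and the third is November 21.
1 February 2022 is a Tuesday, so the first Monday is February 7.
February 4, 2022 falls between 21 November 2021 and 7 February 2022, so daylight saving is in effect and Galarn Standard Time is at UTC−07:30.
05:58 Galarn Standard Time + 7h30m = 13:28 UTC.
1 February 2022 is a Tuesday, so the first Sunday is February 6 and the third is February 20.
1 October 2022 is a Saturday, so Sundays fall on 2, 9, 16, 23, 30; the last is October 30.
At the standard offset (UTC+12:00), 13:28 UTC + 12h = 01:28 Velarn Prefecture standard time (rolling into the next day, 5 February 2022).
The standard-time date in Velarn Prefecture, February 5, 2022, does not fall between 20 February and 30 October, so daylight saving is not in effect and Velarn Prefecture is at UTC+12:00.
13:28 UTC + 12h = 01:28 Velarn Prefecture (rolling into the next day, 5 February 2022).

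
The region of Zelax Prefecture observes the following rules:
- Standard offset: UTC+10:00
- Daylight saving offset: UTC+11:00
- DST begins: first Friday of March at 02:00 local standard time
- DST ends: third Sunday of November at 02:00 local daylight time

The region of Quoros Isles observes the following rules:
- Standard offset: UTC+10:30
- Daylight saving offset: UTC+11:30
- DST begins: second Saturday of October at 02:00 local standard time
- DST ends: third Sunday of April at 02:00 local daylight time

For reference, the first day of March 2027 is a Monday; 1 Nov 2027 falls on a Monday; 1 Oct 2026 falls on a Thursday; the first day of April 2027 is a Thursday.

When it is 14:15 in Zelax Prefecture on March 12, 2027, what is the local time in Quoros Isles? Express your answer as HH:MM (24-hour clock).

1 March 2027 is a Monday, so the first Friday is March 5.
1 November 2027 is a Monday, so the first Sunday is November 7 and the third is November 21.
March 12, 2027 lies within the daylight-saving period (5 March – 21 November), so Zelax Prefecture is on daylight time, UTC+11:00.
14:15 Zelax Prefecture − 11h = 03:15 UTC.
1 October 2026 is a Thursday, so the first Saturday is October 3 and the second is October 10.
1 April 2027 is a Thursday, so the first Sunday is April 4 and the third is April 18.
At the standard offset (UTC+10:30), 03:15 UTC + 10h30m = 13:45 Quoros Isles standard time.
The standard-time date in Quoros Isles, March 12, 2027, falls between 10 October 2026 and 18 April 2027, so daylight saving is in effect and Quoros Isles is at UTC+11:30.
03:15 UTC + 11h30m = 14:45 Quoros Isles.

14:45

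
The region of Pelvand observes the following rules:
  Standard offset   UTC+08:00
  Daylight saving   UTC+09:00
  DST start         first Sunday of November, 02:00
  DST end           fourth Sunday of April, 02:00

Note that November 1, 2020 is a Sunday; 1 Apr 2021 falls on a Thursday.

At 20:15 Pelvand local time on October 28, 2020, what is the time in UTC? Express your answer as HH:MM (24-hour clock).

1 November 2020 is a Sunday, so the first Sunday is November 1.
1 April 2021 is a Thursday, so the first Sunday is April 4 and the fourth is April 25.
October 28, 2020 is outside the daylight-saving period (1 November 2020 – 25 April 2021), so Pelvand is on standard time, UTC+08:00.
20:15 local − 8h = 12:15 UTC.

12:15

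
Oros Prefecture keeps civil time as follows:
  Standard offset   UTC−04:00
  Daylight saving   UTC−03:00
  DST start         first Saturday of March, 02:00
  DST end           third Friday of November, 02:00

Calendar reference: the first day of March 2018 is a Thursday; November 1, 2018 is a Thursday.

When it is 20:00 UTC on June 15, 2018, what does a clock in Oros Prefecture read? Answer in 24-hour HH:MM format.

1 March 2018 is a Thursday, so the first Saturday is March 3.
1 November 2018 is a Thursday, so the first Friday is November 2 and the third is November 16.
At the standard offset (UTC−04:00), 20:00 UTC − 4h = 16:00 Oros Prefecture standard time.
Daylight saving runs 3 March – 16 November; the standard-time date in Oros Prefecture, June 15, 2018, is inside that window, so Oros Prefecture is at UTC−03:00.
20:00 UTC − 3h = 17:00 local.

17:00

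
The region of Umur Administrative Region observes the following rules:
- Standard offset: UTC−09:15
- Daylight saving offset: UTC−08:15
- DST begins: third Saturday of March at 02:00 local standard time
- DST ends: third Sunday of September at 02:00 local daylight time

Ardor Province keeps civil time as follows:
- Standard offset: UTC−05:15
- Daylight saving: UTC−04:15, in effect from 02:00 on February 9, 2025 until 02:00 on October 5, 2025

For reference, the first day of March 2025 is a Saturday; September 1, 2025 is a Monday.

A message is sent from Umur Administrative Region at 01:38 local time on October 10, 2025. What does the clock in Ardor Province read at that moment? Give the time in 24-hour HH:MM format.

1 March 2025 is a Saturday, so the first Saturday is March 1 and the third is March 15.
1 September 2025 is a Monday, so the first Sunday is September 7 and the third is September 21.
Daylight saving runs 15 March – 21 September; October 10, 2025 is outside that window, so Umur Administrative Region is on standard time at UTC−09:15.
01:38 Umur Administrative Region + 9h15m = 10:53 UTC.
At the standard offset (UTC−05:15), 10:53 UTC − 5h15m = 05:38 Ardor Province standard time.
Daylight saving runs 9 February – 5 October; the standard-time date in Ardor Province, October 10, 2025, is outside that window, so Ardor Province is on standard time at UTC−05:15.
10:53 UTC − 5h15m = 05:38 Ardor Province.

05:38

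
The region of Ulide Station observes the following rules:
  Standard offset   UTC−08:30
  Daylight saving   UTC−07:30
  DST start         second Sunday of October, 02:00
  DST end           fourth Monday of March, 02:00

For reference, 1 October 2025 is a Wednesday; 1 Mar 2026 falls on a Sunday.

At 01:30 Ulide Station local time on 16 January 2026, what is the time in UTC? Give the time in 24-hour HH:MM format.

09:00

1 October 2025 is a Wednesday, so the first Sunday is October 5 and the second is October 12.
1 March 2026 is a Sunday, so the first Monday is March 2 and the fourth is March 23.
16 January 2026 lies within the daylight-saving period (12 October 2025 – 23 March 2026), so Ulide Station is on daylight time, UTC−07:30.
01:30 local + 7h30m = 09:00 UTC.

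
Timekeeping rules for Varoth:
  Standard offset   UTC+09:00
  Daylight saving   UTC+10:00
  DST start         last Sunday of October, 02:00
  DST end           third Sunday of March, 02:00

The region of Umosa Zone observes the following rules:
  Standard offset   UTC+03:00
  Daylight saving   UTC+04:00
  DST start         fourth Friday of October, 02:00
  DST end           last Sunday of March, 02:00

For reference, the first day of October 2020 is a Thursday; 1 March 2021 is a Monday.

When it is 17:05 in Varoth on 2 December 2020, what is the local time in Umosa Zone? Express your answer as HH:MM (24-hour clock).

11:05

1 October 2020 is a Thursday, so Sundays fall on 4, 11, 18, 25; the last is October 25.
1 March 2021 is a Monday, so the first Sunday is March 7 and the third is March 21.
2 December 2020 lies within the daylight-saving period (25 October 2020 – 21 March 2021), so Varoth is on daylight time, UTC+10:00.
17:05 Varoth − 10h = 07:05 UTC.
1 October 2020 is a Thursday, so the first Friday is October 2 and the fourth is October 23.
1 March 2021 is a Monday, so Sundays fall on 7, 14, 21, 28; the last is March 28.
At the standard offset (UTC+03:00), 07:05 UTC + 3h = 10:05 Umosa Zone standard time.
The standard-time date in Umosa Zone, 2 December 2020, lies within the daylight-saving period (23 October 2020 – 28 March 2021), so Umosa Zone is on daylight time, UTC+04:00.
07:05 UTC + 4h = 11:05 Umosa Zone.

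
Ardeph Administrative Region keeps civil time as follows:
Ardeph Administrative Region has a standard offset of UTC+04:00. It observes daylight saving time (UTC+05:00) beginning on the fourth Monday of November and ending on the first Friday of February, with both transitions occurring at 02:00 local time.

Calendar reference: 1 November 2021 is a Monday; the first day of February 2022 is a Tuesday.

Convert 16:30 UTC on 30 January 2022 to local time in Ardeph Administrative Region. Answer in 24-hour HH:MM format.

21:30

1 November 2021 is a Monday, so the first Monday is November 1 and the fourth is November 22.
1 February 2022 is a Tuesday, so the first Friday is February 4.
At the standard offset (UTC+04:00), 16:30 UTC + 4h = 20:30 Ardeph Administrative Region standard time.
The standard-time date in Ardeph Administrative Region, 30 January 2022, falls between 22 November 2021 and 4 February 2022, so daylight saving is in effect and Ardeph Administrative Region is at UTC+05:00.
16:30 UTC + 5h = 21:30 local.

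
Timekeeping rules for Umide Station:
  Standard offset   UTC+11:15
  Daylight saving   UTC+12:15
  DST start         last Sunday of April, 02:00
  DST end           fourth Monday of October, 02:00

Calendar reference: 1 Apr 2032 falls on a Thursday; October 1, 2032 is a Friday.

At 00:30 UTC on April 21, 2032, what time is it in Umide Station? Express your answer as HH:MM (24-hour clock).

1 April 2032 is a Thursday, so Sundays fall on 4, 11, 18, 25; the last is April 25.
1 October 2032 is a Friday, so the first Monday is October 4 and the fourth is October 25.
At the standard offset (UTC+11:15), 00:30 UTC + 11h15m = 11:45 Umide Station standard time.
The standard-time date in Umide Station, April 21, 2032, is outside the daylight-saving period (25 April – 25 October), so Umide Station is on standard time, UTC+11:15.
00:30 UTC + 11h15m = 11:45 local.

11:45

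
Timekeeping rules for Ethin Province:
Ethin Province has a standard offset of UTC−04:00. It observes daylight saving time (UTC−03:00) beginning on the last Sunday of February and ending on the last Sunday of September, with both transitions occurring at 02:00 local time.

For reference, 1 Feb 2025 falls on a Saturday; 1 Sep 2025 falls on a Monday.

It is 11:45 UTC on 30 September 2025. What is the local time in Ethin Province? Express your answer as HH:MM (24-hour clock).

07:45

1 February 2025 is a Saturday, so Sundays fall on 2, 9, 16, 23; the last is February 23.
1 September 2025 is a Monday, so Sundays fall on 7, 14, 21, 28; the last is September 28.
At the standard offset (UTC−04:00), 11:45 UTC − 4h = 07:45 Ethin Province standard time.
The standard-time date in Ethin Province, 30 September 2025, is outside the daylight-saving period (23 February – 28 September), so Ethin Province is on standard time, UTC−04:00.
11:45 UTC − 4h = 07:45 local.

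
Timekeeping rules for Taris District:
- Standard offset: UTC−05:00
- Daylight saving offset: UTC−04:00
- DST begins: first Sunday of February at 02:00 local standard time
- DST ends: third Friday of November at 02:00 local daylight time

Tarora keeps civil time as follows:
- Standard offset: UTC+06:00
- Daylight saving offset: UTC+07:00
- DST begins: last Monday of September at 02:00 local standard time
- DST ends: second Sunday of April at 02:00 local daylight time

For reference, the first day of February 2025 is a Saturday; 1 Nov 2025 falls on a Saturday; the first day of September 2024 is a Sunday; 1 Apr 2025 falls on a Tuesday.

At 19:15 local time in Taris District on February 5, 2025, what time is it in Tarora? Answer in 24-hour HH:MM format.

1 February 2025 is a Saturday, so the first Sunday is February 2.
1 November 2025 is a Saturday, so the first Friday is November 7 and the third is November 21.
February 5, 2025 lies within the daylight-saving period (2 February – 21 November), so Taris District is on daylight time, UTC−04:00.
19:15 Taris District + 4h = 23:15 UTC.
1 September 2024 is a Sunday, so Mondays fall on 2, 9, 16, 23, 30; the last is September 30.
1 April 2025 is a Tuesday, so the first Sunday is April 6 and the second is April 13.
At the standard offset (UTC+06:00), 23:15 UTC + 6h = 05:15 Tarora standard time (rolling into the next day, 6 February 2025).
The standard-time date in Tarora, February 6, 2025, falls between 30 September 2024 and 13 April 2025, so daylight saving is in effect and Tarora is at UTC+07:00.
23:15 UTC + 7h = 06:15 Tarora (rolling into the next day, 6 February 2025).

06:15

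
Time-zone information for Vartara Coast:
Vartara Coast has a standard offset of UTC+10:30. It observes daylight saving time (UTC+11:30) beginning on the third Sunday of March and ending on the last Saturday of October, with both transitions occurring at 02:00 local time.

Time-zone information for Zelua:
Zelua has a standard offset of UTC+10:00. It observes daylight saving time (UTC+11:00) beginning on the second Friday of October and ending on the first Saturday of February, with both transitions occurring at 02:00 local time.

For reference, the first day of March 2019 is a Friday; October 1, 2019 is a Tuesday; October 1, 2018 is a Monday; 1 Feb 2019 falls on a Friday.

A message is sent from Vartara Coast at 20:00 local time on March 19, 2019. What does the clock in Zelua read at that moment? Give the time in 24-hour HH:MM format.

1 March 2019 is a Friday, so the first Sunday is March 3 and the third is March 17.
1 October 2019 is a Tuesday, so Saturdays fall on 5, 12, 19, 26; the last is October 26.
March 19, 2019 lies within the daylight-saving period (17 March – 26 October), so Vartara Coast is on daylight time, UTC+11:30.
20:00 Vartara Coast − 11h30m = 08:30 UTC.
1 October 2018 is a Monday, so the first Friday is October 5 and the second is October 12.
1 February 2019 is a Friday, so the first Saturday is February 2.
At the standard offset (UTC+10:00), 08:30 UTC + 10h = 18:30 Zelua standard time.
The standard-time date in Zelua, March 19, 2019, is outside the daylight-saving period (12 October 2018 – 2 February 2019), so Zelua is on standard time, UTC+10:00.
08:30 UTC + 10h = 18:30 Zelua.

18:30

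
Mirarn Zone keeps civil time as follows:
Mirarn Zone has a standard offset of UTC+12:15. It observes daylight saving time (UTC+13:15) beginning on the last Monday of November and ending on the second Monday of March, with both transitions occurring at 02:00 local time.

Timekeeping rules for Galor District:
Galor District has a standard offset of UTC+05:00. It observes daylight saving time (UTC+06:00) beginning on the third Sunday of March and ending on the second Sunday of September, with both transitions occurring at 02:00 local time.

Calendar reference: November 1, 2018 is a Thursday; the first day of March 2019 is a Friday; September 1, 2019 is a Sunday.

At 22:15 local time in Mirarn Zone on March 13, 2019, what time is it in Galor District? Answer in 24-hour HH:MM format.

15:00

1 November 2018 is a Thursday, so Mondays fall on 5, 12, 19, 26; the last is November 26.
1 March 2019 is a Friday, so the first Monday is March 4 and the second is March 11.
Daylight saving runs 26 November 2018 – 11 March 2019; March 13, 2019 is outside that window, so Mirarn Zone is on standard time at UTC+12:15.
22:15 Mirarn Zone − 12h15m = 10:00 UTC.
1 March 2019 is a Friday, so the first Sunday is March 3 and the third is March 17.
1 September 2019 is a Sunday, so the first Sunday is September 1 and the second is September 8.
At the standard offset (UTC+05:00), 10:00 UTC + 5h = 15:00 Galor District standard time.
The standard-time date in Galor District, March 13, 2019, is outside the daylight-saving period (17 March – 8 September), so Galor District is on standard time, UTC+05:00.
10:00 UTC + 5h = 15:00 Galor District.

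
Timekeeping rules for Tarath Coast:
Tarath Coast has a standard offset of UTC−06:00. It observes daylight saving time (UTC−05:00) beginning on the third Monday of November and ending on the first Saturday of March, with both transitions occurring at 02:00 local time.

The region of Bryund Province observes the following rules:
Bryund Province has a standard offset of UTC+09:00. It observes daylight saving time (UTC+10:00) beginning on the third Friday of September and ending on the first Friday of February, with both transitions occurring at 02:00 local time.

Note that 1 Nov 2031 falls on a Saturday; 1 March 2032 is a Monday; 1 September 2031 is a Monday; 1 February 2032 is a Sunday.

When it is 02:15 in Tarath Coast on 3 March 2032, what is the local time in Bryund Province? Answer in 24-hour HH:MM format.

1 November 2031 is a Saturday, so the first Monday is November 3 and the third is November 17.
1 March 2032 is a Monday, so the first Saturday is March 6.
Daylight saving runs 17 November 2031 – 6 March 2032; 3 March 2032 is inside that window, so Tarath Coast is at UTC−05:00.
02:15 Tarath Coast + 5h = 07:15 UTC.
1 September 2031 is a Monday, so the first Friday is September 5 and the third is September 19.
1 February 2032 is a Sunday, so the first Friday is February 6.
At the standard offset (UTC+09:00), 07:15 UTC + 9h = 16:15 Bryund Province standard time.
The standard-time date in Bryund Province, 3 March 2032, is outside the daylight-saving period (19 September 2031 – 6 February 2032), so Bryund Province is on standard time, UTC+09:00.
07:15 UTC + 9h = 16:15 Bryund Province.

16:15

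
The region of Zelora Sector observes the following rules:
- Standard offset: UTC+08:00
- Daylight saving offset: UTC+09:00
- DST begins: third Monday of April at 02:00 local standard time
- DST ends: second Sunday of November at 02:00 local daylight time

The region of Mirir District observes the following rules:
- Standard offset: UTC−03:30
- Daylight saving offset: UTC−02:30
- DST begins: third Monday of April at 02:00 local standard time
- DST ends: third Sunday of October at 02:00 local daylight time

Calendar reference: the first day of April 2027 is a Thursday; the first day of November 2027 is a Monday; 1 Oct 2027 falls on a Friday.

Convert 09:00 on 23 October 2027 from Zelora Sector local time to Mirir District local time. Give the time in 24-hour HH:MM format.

1 April 2027 is a Thursday, so the first Monday is April 5 and the third is April 19.
1 November 2027 is a Monday, so the first Sunday is November 7 and the second is November 14.
23 October 2027 lies within the daylight-saving period (19 April – 14 November), so Zelora Sector is on daylight time, UTC+09:00.
09:00 Zelora Sector − 9h = 00:00 UTC.
1 April 2027 is a Thursday, so the first Monday is April 5 and the third is April 19.
1 October 2027 is a Friday, so the first Sunday is October 3 and the third is October 17.
At the standard offset (UTC−03:30), 00:00 UTC − 3h30m = 20:30 Mirir District standard time (rolling into the previous day, 22 October 2027).
The standard-time date in Mirir District, 22 October 2027, is outside the daylight-saving period (19 April – 17 October), so Mirir District is on standard time, UTC−03:30.
00:00 UTC − 3h30m = 20:30 Mirir District (rolling into the previous day, 22 October 2027).

20:30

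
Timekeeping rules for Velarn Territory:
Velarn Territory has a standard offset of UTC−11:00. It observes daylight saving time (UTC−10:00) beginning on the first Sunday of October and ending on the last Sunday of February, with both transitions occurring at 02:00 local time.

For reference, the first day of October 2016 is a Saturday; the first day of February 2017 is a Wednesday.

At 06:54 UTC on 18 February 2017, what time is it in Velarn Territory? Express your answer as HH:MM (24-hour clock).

20:54

1 October 2016 is a Saturday, so the first Sunday is October 2.
1 February 2017 is a Wednesday, so Sundays fall on 5, 12, 19, 26; the last is February 26.
At the standard offset (UTC−11:00), 06:54 UTC − 11h = 19:54 Velarn Territory standard time (rolling into the previous day, 17 February 2017).
The standard-time date in Velarn Territory, 17 February 2017, falls between 2 October 2016 and 26 February 2017, so daylight saving is in effect and Velarn Territory is at UTC−10:00.
06:54 UTC − 10h = 20:54 local (rolling into the previous day, 17 February 2017).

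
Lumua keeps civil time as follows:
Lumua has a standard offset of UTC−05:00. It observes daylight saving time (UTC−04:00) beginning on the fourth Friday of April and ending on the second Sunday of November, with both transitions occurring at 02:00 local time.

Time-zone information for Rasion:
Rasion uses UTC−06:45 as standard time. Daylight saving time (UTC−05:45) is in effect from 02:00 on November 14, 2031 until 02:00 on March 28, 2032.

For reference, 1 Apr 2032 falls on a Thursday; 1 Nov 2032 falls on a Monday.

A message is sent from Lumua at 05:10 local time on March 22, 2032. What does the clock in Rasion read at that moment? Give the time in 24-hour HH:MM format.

04:25

1 April 2032 is a Thursday, so the first Friday is April 2 and the fourth is April 23.
1 November 2032 is a Monday, so the first Sunday is November 7 and the second is November 14.
March 22, 2032 is outside the daylight-saving period (23 April – 14 November), so Lumua is on standard time, UTC−05:00.
05:10 Lumua + 5h = 10:10 UTC.
At the standard offset (UTC−06:45), 10:10 UTC − 6h45m = 03:25 Rasion standard time.
The standard-time date in Rasion, March 22, 2032, lies within the daylight-saving period (14 November 2031 – 28 March 2032), so Rasion is on daylight time, UTC−05:45.
10:10 UTC − 5h45m = 04:25 Rasion.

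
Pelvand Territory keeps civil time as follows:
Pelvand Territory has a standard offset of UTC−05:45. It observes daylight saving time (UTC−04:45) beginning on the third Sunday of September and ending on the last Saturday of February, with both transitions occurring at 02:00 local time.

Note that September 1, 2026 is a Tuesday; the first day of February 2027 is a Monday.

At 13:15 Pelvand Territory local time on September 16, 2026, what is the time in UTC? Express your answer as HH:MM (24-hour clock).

19:00

1 September 2026 is a Tuesday, so the first Sunday is September 6 and the third is September 20.
1 February 2027 is a Monday, so Saturdays fall on 6, 13, 20, 27; the last is February 27.
September 16, 2026 is outside the daylight-saving period (20 September 2026 – 27 February 2027), so Pelvand Territory is on standard time, UTC−05:45.
13:15 local + 5h45m = 19:00 UTC.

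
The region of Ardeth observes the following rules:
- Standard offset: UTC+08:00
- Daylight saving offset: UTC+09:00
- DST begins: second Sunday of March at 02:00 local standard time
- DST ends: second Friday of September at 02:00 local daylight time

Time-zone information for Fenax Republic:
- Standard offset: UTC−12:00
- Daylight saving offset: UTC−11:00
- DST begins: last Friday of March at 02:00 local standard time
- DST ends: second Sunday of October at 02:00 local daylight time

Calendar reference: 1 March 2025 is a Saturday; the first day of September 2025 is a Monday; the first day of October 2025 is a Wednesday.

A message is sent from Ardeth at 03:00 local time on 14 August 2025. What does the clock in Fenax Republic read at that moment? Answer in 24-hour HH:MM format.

07:00

1 March 2025 is a Saturday, so the first Sunday is March 2 and the second is March 9.
1 September 2025 is a Monday, so the first Friday is September 5 and the second is September 12.
14 August 2025 falls between 9 March and 12 September, so daylight saving is in effect and Ardeth is at UTC+09:00.
03:00 Ardeth − 9h = 18:00 UTC (rolling into the previous day, 13 August 2025).
1 March 2025 is a Saturday, so Fridays fall on 7, 14, 21, 28; the last is March 28.
1 October 2025 is a Wednesday, so the first Sunday is October 5 and the second is October 12.
At the standard offset (UTC−12:00), 18:00 UTC − 12h = 06:00 Fenax Republic standard time.
Daylight saving runs 28 March – 12 October; the standard-time date in Fenax Republic, 13 August 2025, is inside that window, so Fenax Republic is at UTC−11:00.
18:00 UTC − 11h = 07:00 Fenax Republic.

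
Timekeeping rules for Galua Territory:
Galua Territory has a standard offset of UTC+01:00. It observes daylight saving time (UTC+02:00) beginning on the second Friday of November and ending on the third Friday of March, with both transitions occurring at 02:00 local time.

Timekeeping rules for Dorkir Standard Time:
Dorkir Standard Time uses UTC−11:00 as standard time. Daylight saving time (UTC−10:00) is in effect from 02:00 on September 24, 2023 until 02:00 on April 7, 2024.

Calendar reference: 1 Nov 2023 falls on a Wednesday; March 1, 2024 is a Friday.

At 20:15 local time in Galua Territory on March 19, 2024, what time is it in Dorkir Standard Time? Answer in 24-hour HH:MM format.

1 November 2023 is a Wednesday, so the first Friday is November 3 and the second is November 10.
1 March 2024 is a Friday, so the first Friday is March 1 and the third is March 15.
Daylight saving runs 10 November 2023 – 15 March 2024; March 19, 2024 is outside that window, so Galua Territory is on standard time at UTC+01:00.
20:15 Galua Territory − 1h = 19:15 UTC.
At the standard offset (UTC−11:00), 19:15 UTC − 11h = 08:15 Dorkir Standard Time standard time.
The standard-time date in Dorkir Standard Time, March 19, 2024, falls between 24 September 2023 and 7 April 2024, so daylight saving is in effect and Dorkir Standard Time is at UTC−10:00.
19:15 UTC − 10h = 09:15 Dorkir Standard Time.

09:15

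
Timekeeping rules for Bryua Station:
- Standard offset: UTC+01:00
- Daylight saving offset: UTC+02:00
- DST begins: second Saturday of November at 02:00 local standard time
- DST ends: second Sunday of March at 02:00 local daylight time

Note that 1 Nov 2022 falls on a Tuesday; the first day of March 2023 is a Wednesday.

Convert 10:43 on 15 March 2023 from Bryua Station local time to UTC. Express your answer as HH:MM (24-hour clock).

1 November 2022 is a Tuesday, so the first Saturday is November 5 and the second is November 12.
1 March 2023 is a Wednesday, so the first Sunday is March 5 and the second is March 12.
15 March 2023 is outside the daylight-saving period (12 November 2022 – 12 March 2023), so Bryua Station is on standard time, UTC+01:00.
10:43 local − 1h = 09:43 UTC.

09:43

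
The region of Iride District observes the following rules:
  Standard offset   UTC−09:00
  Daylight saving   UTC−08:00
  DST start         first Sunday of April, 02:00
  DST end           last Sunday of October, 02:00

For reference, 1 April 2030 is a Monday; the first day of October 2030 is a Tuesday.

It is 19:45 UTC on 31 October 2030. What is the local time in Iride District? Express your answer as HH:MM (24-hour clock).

10:45

1 April 2030 is a Monday, so the first Sunday is April 7.
1 October 2030 is a Tuesday, so Sundays fall on 6, 13, 20, 27; the last is October 27.
At the standard offset (UTC−09:00), 19:45 UTC − 9h = 10:45 Iride District standard time.
The standard-time date in Iride District, 31 October 2030, is outside the daylight-saving period (7 April – 27 October), so Iride District is on standard time, UTC−09:00.
19:45 UTC − 9h = 10:45 local.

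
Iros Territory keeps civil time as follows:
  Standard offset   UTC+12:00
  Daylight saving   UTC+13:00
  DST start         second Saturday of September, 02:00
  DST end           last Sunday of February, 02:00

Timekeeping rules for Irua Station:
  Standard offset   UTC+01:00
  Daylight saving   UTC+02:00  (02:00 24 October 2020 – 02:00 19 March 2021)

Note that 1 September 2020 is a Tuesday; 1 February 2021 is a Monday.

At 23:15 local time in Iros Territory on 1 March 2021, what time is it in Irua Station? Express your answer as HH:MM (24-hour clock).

13:15

1 September 2020 is a Tuesday, so the first Saturday is September 5 and the second is September 12.
1 February 2021 is a Monday, so Sundays fall on 7, 14, 21, 28; the last is February 28.
1 March 2021 does not fall between 12 September 2020 and 28 February 2021, so daylight saving is not in effect and Iros Territory is at UTC+12:00.
23:15 Iros Territory − 12h = 11:15 UTC.
At the standard offset (UTC+01:00), 11:15 UTC + 1h = 12:15 Irua Station standard time.
Daylight saving runs 24 October 2020 – 19 March 2021; the standard-time date in Irua Station, 1 March 2021, is inside that window, so Irua Station is at UTC+02:00.
11:15 UTC + 2h = 13:15 Irua Station.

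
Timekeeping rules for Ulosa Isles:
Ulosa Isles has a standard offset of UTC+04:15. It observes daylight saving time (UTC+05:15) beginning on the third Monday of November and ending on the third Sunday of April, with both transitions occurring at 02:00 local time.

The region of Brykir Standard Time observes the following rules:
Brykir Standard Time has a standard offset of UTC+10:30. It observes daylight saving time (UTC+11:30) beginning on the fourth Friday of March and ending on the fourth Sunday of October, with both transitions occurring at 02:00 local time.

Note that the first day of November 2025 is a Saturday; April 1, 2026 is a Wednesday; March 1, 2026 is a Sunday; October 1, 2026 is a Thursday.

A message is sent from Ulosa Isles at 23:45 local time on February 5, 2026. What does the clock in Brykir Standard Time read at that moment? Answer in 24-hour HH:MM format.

1 November 2025 is a Saturday, so the first Monday is November 3 and the third is November 17.
1 April 2026 is a Wednesday, so the first Sunday is April 5 and the third is April 19.
February 5, 2026 falls between 17 November 2025 and 19 April 2026, so daylight saving is in effect and Ulosa Isles is at UTC+05:15.
23:45 Ulosa Isles − 5h15m = 18:30 UTC.
1 March 2026 is a Sunday, so the first Friday is March 6 and the fourth is March 27.
1 October 2026 is a Thursday, so the first Sunday is October 4 and the fourth is October 25.
At the standard offset (UTC+10:30), 18:30 UTC + 10h30m = 05:00 Brykir Standard Time standard time (rolling into the next day, 6 February 2026).
The standard-time date in Brykir Standard Time, February 6, 2026, does not fall between 27 March and 25 October, so daylight saving is not in effect and Brykir Standard Time is at UTC+10:30.
18:30 UTC + 10h30m = 05:00 Brykir Standard Time (rolling into the next day, 6 February 2026).

05:00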